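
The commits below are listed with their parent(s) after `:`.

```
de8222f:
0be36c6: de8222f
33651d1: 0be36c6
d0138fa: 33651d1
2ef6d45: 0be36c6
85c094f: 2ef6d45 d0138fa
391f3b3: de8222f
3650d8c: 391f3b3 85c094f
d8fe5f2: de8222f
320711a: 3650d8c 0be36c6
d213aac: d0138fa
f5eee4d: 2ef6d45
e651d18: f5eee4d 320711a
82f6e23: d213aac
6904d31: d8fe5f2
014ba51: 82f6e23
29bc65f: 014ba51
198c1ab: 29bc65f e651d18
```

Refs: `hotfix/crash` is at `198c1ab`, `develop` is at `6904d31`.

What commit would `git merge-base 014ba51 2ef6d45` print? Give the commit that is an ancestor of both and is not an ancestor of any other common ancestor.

Ancestors of 014ba51: {014ba51, 0be36c6, 33651d1, 82f6e23, d0138fa, d213aac, de8222f}.
Ancestors of 2ef6d45: {0be36c6, 2ef6d45, de8222f}.
Common ancestors: {0be36c6, de8222f}.
Among these, 0be36c6 is not an ancestor of any other common ancestor — it is the merge base.

0be36c6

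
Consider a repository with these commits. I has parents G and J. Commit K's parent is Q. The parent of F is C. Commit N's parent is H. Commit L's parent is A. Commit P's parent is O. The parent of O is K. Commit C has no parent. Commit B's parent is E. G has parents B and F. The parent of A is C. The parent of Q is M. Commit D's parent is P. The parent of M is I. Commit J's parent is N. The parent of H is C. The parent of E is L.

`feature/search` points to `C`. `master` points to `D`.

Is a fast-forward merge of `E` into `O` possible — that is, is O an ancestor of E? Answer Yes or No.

No

A fast-forward from O to E is possible iff O is an ancestor of E.
Ancestors of E: {A, C, E, L}.
O is not among them, so fast-forward is not possible.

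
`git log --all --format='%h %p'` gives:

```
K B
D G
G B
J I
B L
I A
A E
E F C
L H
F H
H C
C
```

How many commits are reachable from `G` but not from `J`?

Reachable from G: {B, C, G, H, L}.
Reachable from J: {A, C, E, F, H, I, J}.
In G's history but not J's: {B, G, L} — 3 commits.

3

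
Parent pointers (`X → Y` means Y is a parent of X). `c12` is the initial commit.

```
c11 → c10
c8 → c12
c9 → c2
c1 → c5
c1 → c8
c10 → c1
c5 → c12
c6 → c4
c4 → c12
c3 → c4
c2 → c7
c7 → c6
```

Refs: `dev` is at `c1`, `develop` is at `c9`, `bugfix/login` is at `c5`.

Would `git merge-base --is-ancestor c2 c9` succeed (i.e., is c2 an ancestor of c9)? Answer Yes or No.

Yes

Ancestors of c9 (commits reachable by following parents): {c12, c2, c4, c6, c7, c9}.
c2 is in that set, so it is an ancestor of c9.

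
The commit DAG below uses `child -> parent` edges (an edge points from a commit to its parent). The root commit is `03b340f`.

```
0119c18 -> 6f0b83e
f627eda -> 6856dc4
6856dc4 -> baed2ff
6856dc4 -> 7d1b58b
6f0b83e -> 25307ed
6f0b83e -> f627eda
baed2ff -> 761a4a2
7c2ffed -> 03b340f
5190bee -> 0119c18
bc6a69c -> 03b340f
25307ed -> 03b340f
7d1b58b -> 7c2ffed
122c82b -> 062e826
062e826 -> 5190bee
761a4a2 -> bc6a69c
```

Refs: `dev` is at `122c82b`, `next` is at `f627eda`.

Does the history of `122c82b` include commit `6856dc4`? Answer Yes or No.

Ancestors of 122c82b (commits reachable by following parents): {0119c18, 03b340f, 062e826, 122c82b, 25307ed, 5190bee, 6856dc4, 6f0b83e, 761a4a2, 7c2ffed, 7d1b58b, baed2ff, bc6a69c, f627eda}.
6856dc4 is in that set, so it is an ancestor of 122c82b.

Yes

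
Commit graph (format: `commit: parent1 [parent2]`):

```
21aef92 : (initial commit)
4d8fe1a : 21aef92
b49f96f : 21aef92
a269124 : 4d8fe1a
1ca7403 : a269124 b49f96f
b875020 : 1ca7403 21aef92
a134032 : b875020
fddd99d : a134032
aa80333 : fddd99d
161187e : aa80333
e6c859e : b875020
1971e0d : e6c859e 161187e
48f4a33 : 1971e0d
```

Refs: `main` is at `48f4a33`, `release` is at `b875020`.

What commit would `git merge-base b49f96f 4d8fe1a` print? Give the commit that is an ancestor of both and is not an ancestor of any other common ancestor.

21aef92

Ancestors of b49f96f: {21aef92, b49f96f}.
Ancestors of 4d8fe1a: {21aef92, 4d8fe1a}.
Common ancestors: {21aef92}.
The only common ancestor is 21aef92, so it is the merge base.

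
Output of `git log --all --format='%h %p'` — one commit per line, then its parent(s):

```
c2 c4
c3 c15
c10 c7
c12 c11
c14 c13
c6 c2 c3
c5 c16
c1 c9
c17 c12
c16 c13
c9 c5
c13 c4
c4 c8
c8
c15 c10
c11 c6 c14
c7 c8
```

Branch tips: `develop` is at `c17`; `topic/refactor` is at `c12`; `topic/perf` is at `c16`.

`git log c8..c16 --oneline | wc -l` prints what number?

Reachable from c16: {c13, c16, c4, c8}.
Reachable from c8: {c8}.
In c16's history but not c8's: {c13, c16, c4} — 3 commits.

3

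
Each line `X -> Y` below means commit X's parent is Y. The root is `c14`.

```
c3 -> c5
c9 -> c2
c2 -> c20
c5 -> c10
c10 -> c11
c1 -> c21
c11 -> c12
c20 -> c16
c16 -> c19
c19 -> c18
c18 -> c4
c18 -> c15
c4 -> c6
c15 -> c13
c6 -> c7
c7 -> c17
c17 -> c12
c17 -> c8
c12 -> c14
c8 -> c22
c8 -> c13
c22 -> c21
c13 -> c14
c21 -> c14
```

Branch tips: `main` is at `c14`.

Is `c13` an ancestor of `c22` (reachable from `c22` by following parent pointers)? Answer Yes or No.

Ancestors of c22: {c14, c21, c22}.
c13 is not in that set, so it is not an ancestor of c22.

No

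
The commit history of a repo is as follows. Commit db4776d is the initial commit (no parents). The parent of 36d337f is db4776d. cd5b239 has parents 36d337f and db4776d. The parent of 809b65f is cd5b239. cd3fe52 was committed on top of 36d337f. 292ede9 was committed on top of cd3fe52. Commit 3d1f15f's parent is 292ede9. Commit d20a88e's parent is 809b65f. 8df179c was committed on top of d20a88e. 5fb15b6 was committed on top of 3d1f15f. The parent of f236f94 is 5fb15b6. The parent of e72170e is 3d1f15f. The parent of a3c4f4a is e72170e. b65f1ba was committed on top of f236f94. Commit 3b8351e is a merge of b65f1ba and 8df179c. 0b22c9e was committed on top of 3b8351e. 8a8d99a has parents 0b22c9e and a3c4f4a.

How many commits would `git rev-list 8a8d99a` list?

17

Walking parent pointers from 8a8d99a: reachable set = {0b22c9e, 292ede9, 36d337f, 3b8351e, 3d1f15f, 5fb15b6, 809b65f, 8a8d99a, 8df179c, a3c4f4a, b65f1ba, cd3fe52, cd5b239, d20a88e, db4776d, e72170e, f236f94}.
That is 17 commits.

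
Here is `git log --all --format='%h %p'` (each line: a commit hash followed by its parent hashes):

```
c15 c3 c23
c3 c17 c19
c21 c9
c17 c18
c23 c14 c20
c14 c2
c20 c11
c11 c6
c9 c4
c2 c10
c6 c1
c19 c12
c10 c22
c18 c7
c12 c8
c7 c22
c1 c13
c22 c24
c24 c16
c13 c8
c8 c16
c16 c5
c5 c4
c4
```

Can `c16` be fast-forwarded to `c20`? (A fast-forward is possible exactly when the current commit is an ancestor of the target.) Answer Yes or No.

A fast-forward from c16 to c20 is possible iff c16 is an ancestor of c20.
Ancestors of c20: {c1, c11, c13, c16, c20, c4, c5, c6, c8}.
c16 is among them, so fast-forward is possible.

Yes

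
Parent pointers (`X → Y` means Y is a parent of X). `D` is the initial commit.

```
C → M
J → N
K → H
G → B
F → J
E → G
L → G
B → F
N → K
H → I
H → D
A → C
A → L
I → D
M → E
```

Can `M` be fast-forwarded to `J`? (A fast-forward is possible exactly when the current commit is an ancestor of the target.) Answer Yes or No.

A fast-forward from M to J is possible iff M is an ancestor of J.
Ancestors of J: {D, H, I, J, K, N}.
M is not among them, so fast-forward is not possible.

No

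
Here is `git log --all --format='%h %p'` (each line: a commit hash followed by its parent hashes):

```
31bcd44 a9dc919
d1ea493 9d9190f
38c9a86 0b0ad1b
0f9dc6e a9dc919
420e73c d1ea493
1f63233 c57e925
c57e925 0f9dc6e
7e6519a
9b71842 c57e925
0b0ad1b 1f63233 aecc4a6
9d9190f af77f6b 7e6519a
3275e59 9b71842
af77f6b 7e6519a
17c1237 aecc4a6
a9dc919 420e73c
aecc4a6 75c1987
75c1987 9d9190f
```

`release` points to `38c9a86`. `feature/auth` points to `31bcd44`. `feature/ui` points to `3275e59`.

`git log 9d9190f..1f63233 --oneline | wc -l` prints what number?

Reachable from 1f63233: {0f9dc6e, 1f63233, 420e73c, 7e6519a, 9d9190f, a9dc919, af77f6b, c57e925, d1ea493}.
Reachable from 9d9190f: {7e6519a, 9d9190f, af77f6b}.
In 1f63233's history but not 9d9190f's: {0f9dc6e, 1f63233, 420e73c, a9dc919, c57e925, d1ea493} — 6 commits.

6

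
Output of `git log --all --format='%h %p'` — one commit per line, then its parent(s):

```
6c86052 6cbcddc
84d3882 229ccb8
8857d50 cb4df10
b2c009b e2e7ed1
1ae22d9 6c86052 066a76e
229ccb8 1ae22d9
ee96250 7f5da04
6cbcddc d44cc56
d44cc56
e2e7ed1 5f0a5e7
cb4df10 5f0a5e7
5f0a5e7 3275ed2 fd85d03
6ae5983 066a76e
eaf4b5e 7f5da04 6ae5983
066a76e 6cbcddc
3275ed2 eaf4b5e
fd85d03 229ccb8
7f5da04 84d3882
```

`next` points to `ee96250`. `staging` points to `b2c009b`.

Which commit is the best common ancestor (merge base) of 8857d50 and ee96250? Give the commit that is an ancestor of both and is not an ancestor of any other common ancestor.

Ancestors of 8857d50: {066a76e, 1ae22d9, 229ccb8, 3275ed2, 5f0a5e7, 6ae5983, 6c86052, 6cbcddc, 7f5da04, 84d3882, 8857d50, cb4df10, d44cc56, eaf4b5e, fd85d03}.
Ancestors of ee96250: {066a76e, 1ae22d9, 229ccb8, 6c86052, 6cbcddc, 7f5da04, 84d3882, d44cc56, ee96250}.
Common ancestors: {066a76e, 1ae22d9, 229ccb8, 6c86052, 6cbcddc, 7f5da04, 84d3882, d44cc56}.
Among these, 7f5da04 is not an ancestor of any other common ancestor — it is the merge base.

7f5da04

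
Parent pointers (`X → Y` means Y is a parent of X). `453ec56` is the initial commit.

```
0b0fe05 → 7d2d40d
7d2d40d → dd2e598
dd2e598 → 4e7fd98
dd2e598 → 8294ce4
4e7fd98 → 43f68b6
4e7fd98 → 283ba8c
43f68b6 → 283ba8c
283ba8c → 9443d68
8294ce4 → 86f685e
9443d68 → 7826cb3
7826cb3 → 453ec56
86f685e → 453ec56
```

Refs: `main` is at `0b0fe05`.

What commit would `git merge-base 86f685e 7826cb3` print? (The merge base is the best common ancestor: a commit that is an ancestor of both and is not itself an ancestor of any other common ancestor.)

453ec56

Ancestors of 86f685e: {453ec56, 86f685e}.
Ancestors of 7826cb3: {453ec56, 7826cb3}.
Common ancestors: {453ec56}.
The only common ancestor is 453ec56, so it is the merge base.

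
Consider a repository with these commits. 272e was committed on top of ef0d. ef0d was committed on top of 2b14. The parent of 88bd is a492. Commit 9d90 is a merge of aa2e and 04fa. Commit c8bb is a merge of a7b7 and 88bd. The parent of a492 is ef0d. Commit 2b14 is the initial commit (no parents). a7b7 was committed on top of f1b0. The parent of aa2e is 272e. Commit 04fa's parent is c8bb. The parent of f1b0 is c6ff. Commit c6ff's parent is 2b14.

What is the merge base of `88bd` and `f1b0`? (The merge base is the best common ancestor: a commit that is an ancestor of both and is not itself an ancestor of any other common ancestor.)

Ancestors of 88bd: {2b14, 88bd, a492, ef0d}.
Ancestors of f1b0: {2b14, c6ff, f1b0}.
Common ancestors: {2b14}.
The only common ancestor is 2b14, so it is the merge base.

2b14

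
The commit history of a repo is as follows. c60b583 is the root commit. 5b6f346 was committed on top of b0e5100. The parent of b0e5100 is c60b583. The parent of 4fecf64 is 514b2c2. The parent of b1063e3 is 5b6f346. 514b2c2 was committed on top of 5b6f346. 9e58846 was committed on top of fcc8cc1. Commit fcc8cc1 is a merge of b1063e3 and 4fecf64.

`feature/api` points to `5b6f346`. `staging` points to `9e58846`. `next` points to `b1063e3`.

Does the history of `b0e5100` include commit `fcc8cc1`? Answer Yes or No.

Ancestors of b0e5100: {b0e5100, c60b583}.
fcc8cc1 is not in that set, so it is not an ancestor of b0e5100.

No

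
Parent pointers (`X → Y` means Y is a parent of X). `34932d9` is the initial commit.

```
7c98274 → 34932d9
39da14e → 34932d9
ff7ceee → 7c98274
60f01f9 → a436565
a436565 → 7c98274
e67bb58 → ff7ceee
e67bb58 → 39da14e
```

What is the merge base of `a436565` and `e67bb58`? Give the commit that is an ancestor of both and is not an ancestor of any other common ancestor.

7c98274

Ancestors of a436565: {34932d9, 7c98274, a436565}.
Ancestors of e67bb58: {34932d9, 39da14e, 7c98274, e67bb58, ff7ceee}.
Common ancestors: {34932d9, 7c98274}.
Among these, 7c98274 is not an ancestor of any other common ancestor — it is the merge base.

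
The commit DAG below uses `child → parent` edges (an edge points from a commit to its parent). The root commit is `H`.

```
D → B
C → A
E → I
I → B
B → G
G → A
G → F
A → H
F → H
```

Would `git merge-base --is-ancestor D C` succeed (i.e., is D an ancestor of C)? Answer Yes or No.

No

Ancestors of C: {A, C, H}.
D is not in that set, so it is not an ancestor of C.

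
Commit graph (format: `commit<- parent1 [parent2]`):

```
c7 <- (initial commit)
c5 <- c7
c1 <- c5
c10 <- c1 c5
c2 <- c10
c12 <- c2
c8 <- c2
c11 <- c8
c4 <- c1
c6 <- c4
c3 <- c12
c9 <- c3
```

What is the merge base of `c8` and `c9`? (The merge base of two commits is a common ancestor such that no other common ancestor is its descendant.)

c2

Ancestors of c8: {c1, c10, c2, c5, c7, c8}.
Ancestors of c9: {c1, c10, c12, c2, c3, c5, c7, c9}.
Common ancestors: {c1, c10, c2, c5, c7}.
Among these, c2 is not an ancestor of any other common ancestor — it is the merge base.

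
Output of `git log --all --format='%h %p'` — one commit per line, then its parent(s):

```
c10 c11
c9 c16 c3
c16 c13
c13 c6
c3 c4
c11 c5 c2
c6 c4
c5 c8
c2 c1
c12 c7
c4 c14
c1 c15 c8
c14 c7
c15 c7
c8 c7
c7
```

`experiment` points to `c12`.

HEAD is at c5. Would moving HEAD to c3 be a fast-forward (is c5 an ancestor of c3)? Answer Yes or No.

No

A fast-forward from c5 to c3 is possible iff c5 is an ancestor of c3.
Ancestors of c3: {c14, c3, c4, c7}.
c5 is not among them, so fast-forward is not possible.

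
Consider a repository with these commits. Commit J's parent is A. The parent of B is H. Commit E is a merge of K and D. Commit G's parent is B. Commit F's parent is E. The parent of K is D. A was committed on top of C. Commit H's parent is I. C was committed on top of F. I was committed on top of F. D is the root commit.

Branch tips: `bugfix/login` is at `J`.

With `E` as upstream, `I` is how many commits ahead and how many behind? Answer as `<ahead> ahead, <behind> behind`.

Reachable from I: {D, E, F, I, K}.
Reachable from E: {D, E, K}.
Only in I's history (ahead): {F, I} — 2.
Only in E's history (behind): {} — 0.

2 ahead, 0 behind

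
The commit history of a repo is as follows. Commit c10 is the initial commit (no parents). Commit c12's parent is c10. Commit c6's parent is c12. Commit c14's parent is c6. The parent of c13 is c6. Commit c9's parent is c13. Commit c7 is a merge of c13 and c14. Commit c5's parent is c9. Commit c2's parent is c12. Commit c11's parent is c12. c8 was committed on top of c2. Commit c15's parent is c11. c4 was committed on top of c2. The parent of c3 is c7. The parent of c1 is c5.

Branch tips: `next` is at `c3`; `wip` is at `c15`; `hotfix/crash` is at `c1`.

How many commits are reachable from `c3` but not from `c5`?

3

Reachable from c3: {c10, c12, c13, c14, c3, c6, c7}.
Reachable from c5: {c10, c12, c13, c5, c6, c9}.
In c3's history but not c5's: {c14, c3, c7} — 3 commits.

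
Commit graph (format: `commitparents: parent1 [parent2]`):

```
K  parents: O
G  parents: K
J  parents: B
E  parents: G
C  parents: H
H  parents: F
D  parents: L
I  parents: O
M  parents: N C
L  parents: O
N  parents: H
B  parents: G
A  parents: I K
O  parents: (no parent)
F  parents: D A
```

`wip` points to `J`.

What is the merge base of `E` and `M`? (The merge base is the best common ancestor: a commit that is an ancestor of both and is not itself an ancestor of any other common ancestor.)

Ancestors of E: {E, G, K, O}.
Ancestors of M: {A, C, D, F, H, I, K, L, M, N, O}.
Common ancestors: {K, O}.
Among these, K is not an ancestor of any other common ancestor — it is the merge base.

K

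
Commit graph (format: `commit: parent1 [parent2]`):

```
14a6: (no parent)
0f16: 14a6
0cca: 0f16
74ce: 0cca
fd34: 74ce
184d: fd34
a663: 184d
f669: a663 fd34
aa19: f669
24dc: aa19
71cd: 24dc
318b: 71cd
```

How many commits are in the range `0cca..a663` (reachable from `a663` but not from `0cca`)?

4

Reachable from a663: {0cca, 0f16, 14a6, 184d, 74ce, a663, fd34}.
Reachable from 0cca: {0cca, 0f16, 14a6}.
In a663's history but not 0cca's: {184d, 74ce, a663, fd34} — 4 commits.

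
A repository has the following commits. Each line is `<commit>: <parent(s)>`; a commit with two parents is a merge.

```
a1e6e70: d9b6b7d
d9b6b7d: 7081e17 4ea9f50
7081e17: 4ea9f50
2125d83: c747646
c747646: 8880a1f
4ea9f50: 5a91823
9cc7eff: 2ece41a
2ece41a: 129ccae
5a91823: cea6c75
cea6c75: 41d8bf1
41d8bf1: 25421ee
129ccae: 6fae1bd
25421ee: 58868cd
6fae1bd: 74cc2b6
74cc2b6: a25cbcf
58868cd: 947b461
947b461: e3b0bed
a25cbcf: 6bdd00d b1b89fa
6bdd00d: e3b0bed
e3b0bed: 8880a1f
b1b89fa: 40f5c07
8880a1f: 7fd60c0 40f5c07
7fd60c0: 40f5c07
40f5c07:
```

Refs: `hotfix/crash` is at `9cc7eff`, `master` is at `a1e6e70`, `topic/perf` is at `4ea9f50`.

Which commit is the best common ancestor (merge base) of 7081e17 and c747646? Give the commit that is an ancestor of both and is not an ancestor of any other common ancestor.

8880a1f

Ancestors of 7081e17: {25421ee, 40f5c07, 41d8bf1, 4ea9f50, 58868cd, 5a91823, 7081e17, 7fd60c0, 8880a1f, 947b461, cea6c75, e3b0bed}.
Ancestors of c747646: {40f5c07, 7fd60c0, 8880a1f, c747646}.
Common ancestors: {40f5c07, 7fd60c0, 8880a1f}.
Among these, 8880a1f is not an ancestor of any other common ancestor — it is the merge base.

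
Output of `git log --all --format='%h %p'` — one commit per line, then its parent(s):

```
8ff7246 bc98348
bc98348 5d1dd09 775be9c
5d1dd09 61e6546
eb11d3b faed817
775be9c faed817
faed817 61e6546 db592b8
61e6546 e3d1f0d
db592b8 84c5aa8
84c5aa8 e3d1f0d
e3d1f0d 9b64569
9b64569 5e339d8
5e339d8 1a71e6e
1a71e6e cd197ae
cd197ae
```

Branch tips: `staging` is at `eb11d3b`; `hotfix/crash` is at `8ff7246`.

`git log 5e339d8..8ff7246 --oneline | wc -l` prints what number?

10

Reachable from 8ff7246: {1a71e6e, 5d1dd09, 5e339d8, 61e6546, 775be9c, 84c5aa8, 8ff7246, 9b64569, bc98348, cd197ae, db592b8, e3d1f0d, faed817}.
Reachable from 5e339d8: {1a71e6e, 5e339d8, cd197ae}.
In 8ff7246's history but not 5e339d8's: {5d1dd09, 61e6546, 775be9c, 84c5aa8, 8ff7246, 9b64569, bc98348, db592b8, e3d1f0d, faed817} — 10 commits.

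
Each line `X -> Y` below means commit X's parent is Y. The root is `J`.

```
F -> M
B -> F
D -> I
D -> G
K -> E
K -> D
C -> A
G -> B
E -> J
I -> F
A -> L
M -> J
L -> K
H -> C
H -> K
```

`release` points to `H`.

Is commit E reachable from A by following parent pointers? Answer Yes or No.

Ancestors of A (commits reachable by following parents): {A, B, D, E, F, G, I, J, K, L, M}.
E is in that set, so it is an ancestor of A.

Yes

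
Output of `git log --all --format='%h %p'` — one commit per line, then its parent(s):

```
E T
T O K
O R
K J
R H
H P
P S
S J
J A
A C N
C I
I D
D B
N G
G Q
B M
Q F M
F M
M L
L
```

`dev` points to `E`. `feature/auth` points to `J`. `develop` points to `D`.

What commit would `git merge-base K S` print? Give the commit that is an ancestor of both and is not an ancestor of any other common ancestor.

Ancestors of K: {A, B, C, D, F, G, I, J, K, L, M, N, Q}.
Ancestors of S: {A, B, C, D, F, G, I, J, L, M, N, Q, S}.
Common ancestors: {A, B, C, D, F, G, I, J, L, M, N, Q}.
Among these, J is not an ancestor of any other common ancestor — it is the merge base.

J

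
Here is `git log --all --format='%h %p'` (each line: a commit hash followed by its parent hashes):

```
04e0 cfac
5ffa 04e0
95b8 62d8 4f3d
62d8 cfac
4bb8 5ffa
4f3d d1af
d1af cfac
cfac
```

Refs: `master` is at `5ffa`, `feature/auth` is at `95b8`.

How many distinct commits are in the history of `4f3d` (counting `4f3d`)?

3

Walking parent pointers from 4f3d: reachable set = {4f3d, cfac, d1af}.
That is 3 commits.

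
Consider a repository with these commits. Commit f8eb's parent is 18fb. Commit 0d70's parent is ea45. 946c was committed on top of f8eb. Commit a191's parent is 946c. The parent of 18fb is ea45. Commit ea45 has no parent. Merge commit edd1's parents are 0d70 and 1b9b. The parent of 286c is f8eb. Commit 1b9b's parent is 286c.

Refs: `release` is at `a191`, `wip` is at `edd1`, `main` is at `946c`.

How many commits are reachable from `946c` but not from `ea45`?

Reachable from 946c: {18fb, 946c, ea45, f8eb}.
Reachable from ea45: {ea45}.
In 946c's history but not ea45's: {18fb, 946c, f8eb} — 3 commits.

3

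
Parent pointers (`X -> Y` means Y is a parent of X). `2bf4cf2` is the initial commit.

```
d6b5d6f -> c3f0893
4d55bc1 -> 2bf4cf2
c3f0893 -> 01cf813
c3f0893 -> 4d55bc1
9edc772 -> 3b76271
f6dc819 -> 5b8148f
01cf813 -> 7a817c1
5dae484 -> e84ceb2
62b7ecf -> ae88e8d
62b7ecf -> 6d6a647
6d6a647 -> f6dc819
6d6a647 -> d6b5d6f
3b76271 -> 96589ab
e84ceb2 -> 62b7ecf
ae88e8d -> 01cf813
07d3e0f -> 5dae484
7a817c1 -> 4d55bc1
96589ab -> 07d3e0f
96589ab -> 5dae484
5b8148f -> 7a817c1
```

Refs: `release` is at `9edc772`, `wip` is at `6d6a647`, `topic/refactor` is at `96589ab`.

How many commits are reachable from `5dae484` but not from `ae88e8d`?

8

Reachable from 5dae484: {01cf813, 2bf4cf2, 4d55bc1, 5b8148f, 5dae484, 62b7ecf, 6d6a647, 7a817c1, ae88e8d, c3f0893, d6b5d6f, e84ceb2, f6dc819}.
Reachable from ae88e8d: {01cf813, 2bf4cf2, 4d55bc1, 7a817c1, ae88e8d}.
In 5dae484's history but not ae88e8d's: {5b8148f, 5dae484, 62b7ecf, 6d6a647, c3f0893, d6b5d6f, e84ceb2, f6dc819} — 8 commits.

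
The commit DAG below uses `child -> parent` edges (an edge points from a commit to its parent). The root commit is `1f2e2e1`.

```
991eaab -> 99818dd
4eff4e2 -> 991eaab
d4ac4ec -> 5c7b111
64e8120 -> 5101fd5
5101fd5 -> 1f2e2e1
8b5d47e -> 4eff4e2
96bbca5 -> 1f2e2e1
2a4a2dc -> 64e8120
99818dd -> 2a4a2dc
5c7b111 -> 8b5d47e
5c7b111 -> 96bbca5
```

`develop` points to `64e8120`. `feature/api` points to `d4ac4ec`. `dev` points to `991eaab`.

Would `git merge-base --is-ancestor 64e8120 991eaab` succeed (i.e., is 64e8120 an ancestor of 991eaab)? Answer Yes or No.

Ancestors of 991eaab (commits reachable by following parents): {1f2e2e1, 2a4a2dc, 5101fd5, 64e8120, 991eaab, 99818dd}.
64e8120 is in that set, so it is an ancestor of 991eaab.

Yes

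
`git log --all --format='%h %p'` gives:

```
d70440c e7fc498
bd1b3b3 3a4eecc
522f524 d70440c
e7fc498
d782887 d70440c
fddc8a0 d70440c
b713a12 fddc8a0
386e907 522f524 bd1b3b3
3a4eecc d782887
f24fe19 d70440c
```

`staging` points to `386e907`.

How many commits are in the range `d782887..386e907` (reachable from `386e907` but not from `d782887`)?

4

Reachable from 386e907: {386e907, 3a4eecc, 522f524, bd1b3b3, d70440c, d782887, e7fc498}.
Reachable from d782887: {d70440c, d782887, e7fc498}.
In 386e907's history but not d782887's: {386e907, 3a4eecc, 522f524, bd1b3b3} — 4 commits.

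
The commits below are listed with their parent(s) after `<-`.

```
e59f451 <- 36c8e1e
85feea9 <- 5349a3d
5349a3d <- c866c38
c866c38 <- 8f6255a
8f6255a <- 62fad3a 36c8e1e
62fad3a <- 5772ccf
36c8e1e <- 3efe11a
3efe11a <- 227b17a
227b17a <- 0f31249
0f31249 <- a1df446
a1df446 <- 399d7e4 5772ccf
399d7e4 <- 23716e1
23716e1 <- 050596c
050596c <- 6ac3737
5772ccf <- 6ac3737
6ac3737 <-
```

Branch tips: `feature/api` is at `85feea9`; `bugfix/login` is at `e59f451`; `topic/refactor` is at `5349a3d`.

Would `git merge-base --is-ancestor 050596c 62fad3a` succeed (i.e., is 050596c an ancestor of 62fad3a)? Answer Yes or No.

No

Ancestors of 62fad3a: {5772ccf, 62fad3a, 6ac3737}.
050596c is not in that set, so it is not an ancestor of 62fad3a.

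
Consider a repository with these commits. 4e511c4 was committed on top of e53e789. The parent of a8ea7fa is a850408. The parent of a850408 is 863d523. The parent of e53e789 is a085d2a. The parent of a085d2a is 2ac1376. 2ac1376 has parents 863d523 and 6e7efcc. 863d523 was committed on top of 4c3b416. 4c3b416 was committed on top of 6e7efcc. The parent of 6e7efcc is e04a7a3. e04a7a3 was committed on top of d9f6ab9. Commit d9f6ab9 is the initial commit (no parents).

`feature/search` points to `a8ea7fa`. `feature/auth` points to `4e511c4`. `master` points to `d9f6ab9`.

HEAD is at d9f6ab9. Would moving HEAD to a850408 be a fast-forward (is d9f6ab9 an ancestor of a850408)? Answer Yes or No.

A fast-forward from d9f6ab9 to a850408 is possible iff d9f6ab9 is an ancestor of a850408.
Ancestors of a850408: {4c3b416, 6e7efcc, 863d523, a850408, d9f6ab9, e04a7a3}.
d9f6ab9 is among them, so fast-forward is possible.

Yes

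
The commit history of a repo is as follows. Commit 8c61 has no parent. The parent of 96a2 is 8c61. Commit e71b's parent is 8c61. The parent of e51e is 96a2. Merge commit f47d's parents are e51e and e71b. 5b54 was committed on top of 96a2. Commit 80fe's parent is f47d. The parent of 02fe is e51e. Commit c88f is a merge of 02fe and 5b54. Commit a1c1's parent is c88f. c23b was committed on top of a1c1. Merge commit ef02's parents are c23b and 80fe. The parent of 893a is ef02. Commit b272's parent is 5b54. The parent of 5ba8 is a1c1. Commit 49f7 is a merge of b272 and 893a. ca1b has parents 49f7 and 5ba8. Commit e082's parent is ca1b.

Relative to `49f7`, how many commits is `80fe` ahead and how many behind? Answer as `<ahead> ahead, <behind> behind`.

Reachable from 80fe: {80fe, 8c61, 96a2, e51e, e71b, f47d}.
Reachable from 49f7: {02fe, 49f7, 5b54, 80fe, 893a, 8c61, 96a2, a1c1, b272, c23b, c88f, e51e, e71b, ef02, f47d}.
Only in 80fe's history (ahead): {} — 0.
Only in 49f7's history (behind): {02fe, 49f7, 5b54, 893a, a1c1, b272, c23b, c88f, ef02} — 9.

0 ahead, 9 behind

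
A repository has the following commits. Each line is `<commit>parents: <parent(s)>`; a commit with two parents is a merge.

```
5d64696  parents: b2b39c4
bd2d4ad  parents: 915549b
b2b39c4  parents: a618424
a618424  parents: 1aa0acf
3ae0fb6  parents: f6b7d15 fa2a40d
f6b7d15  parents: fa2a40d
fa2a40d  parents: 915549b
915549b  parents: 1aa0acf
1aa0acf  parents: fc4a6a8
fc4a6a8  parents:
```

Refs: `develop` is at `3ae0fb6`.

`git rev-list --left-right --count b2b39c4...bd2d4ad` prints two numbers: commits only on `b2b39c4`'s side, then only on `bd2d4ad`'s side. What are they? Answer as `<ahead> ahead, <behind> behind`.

2 ahead, 2 behind

Reachable from b2b39c4: {1aa0acf, a618424, b2b39c4, fc4a6a8}.
Reachable from bd2d4ad: {1aa0acf, 915549b, bd2d4ad, fc4a6a8}.
Only in b2b39c4's history (ahead): {a618424, b2b39c4} — 2.
Only in bd2d4ad's history (behind): {915549b, bd2d4ad} — 2.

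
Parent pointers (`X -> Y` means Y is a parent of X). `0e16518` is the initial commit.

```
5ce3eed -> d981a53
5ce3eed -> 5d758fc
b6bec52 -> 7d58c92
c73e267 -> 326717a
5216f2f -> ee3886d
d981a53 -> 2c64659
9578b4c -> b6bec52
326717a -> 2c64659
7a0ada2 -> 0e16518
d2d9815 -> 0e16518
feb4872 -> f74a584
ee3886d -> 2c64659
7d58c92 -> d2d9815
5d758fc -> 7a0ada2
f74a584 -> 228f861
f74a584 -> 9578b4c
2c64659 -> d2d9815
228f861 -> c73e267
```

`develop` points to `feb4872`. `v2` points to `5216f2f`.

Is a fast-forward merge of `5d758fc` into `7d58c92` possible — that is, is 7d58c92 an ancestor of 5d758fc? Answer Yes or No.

No

A fast-forward from 7d58c92 to 5d758fc is possible iff 7d58c92 is an ancestor of 5d758fc.
Ancestors of 5d758fc: {0e16518, 5d758fc, 7a0ada2}.
7d58c92 is not among them, so fast-forward is not possible.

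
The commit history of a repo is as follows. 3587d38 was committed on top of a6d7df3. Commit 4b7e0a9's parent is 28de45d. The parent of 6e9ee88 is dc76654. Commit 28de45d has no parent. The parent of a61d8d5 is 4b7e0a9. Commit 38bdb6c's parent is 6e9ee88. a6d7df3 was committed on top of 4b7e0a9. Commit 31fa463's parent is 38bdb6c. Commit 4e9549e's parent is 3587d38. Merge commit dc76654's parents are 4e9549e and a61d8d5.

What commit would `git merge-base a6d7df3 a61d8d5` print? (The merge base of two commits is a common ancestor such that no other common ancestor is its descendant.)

Ancestors of a6d7df3: {28de45d, 4b7e0a9, a6d7df3}.
Ancestors of a61d8d5: {28de45d, 4b7e0a9, a61d8d5}.
Common ancestors: {28de45d, 4b7e0a9}.
Among these, 4b7e0a9 is not an ancestor of any other common ancestor — it is the merge base.

4b7e0a9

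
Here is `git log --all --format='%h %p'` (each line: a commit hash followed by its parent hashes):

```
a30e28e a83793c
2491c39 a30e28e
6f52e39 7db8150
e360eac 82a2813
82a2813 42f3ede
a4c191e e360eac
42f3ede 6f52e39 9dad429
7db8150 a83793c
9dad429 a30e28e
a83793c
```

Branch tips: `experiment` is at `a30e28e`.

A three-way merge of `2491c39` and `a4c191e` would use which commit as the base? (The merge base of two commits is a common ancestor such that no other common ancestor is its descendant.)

Ancestors of 2491c39: {2491c39, a30e28e, a83793c}.
Ancestors of a4c191e: {42f3ede, 6f52e39, 7db8150, 82a2813, 9dad429, a30e28e, a4c191e, a83793c, e360eac}.
Common ancestors: {a30e28e, a83793c}.
Among these, a30e28e is not an ancestor of any other common ancestor — it is the merge base.

a30e28e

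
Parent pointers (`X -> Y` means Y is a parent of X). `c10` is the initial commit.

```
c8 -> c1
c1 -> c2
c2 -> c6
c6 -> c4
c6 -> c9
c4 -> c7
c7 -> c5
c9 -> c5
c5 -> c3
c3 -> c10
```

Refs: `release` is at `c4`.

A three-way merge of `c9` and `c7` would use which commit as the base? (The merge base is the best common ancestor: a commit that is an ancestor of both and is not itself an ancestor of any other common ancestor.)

c5

Ancestors of c9: {c10, c3, c5, c9}.
Ancestors of c7: {c10, c3, c5, c7}.
Common ancestors: {c10, c3, c5}.
Among these, c5 is not an ancestor of any other common ancestor — it is the merge base.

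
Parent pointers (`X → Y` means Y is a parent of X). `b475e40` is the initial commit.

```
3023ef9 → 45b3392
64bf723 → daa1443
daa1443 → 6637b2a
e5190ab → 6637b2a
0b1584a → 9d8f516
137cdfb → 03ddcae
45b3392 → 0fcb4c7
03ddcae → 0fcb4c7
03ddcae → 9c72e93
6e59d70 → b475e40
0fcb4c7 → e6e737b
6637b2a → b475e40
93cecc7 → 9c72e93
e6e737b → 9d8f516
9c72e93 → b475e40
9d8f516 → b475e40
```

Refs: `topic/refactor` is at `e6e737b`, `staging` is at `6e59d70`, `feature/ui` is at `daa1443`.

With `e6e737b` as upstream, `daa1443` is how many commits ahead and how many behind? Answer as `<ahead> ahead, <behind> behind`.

Reachable from daa1443: {6637b2a, b475e40, daa1443}.
Reachable from e6e737b: {9d8f516, b475e40, e6e737b}.
Only in daa1443's history (ahead): {6637b2a, daa1443} — 2.
Only in e6e737b's history (behind): {9d8f516, e6e737b} — 2.

2 ahead, 2 behind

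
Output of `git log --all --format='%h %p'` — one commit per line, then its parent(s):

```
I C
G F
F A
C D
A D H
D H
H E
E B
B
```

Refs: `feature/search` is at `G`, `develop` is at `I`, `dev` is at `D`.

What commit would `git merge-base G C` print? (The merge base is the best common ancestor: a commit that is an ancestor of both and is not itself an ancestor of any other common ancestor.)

D

Ancestors of G: {A, B, D, E, F, G, H}.
Ancestors of C: {B, C, D, E, H}.
Common ancestors: {B, D, E, H}.
Among these, D is not an ancestor of any other common ancestor — it is the merge base.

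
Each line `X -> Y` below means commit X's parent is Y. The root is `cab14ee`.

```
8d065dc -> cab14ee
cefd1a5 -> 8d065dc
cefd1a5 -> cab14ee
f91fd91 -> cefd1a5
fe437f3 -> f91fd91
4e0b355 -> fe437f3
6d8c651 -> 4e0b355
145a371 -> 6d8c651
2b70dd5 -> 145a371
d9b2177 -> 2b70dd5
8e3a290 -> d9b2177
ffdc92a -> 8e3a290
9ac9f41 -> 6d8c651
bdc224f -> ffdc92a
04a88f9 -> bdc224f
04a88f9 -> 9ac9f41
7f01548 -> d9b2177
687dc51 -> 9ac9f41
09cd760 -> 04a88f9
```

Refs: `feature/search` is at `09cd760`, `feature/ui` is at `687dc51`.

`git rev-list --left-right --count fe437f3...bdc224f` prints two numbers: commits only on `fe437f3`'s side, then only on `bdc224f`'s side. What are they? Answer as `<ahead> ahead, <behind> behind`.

0 ahead, 8 behind

Reachable from fe437f3: {8d065dc, cab14ee, cefd1a5, f91fd91, fe437f3}.
Reachable from bdc224f: {145a371, 2b70dd5, 4e0b355, 6d8c651, 8d065dc, 8e3a290, bdc224f, cab14ee, cefd1a5, d9b2177, f91fd91, fe437f3, ffdc92a}.
Only in fe437f3's history (ahead): {} — 0.
Only in bdc224f's history (behind): {145a371, 2b70dd5, 4e0b355, 6d8c651, 8e3a290, bdc224f, d9b2177, ffdc92a} — 8.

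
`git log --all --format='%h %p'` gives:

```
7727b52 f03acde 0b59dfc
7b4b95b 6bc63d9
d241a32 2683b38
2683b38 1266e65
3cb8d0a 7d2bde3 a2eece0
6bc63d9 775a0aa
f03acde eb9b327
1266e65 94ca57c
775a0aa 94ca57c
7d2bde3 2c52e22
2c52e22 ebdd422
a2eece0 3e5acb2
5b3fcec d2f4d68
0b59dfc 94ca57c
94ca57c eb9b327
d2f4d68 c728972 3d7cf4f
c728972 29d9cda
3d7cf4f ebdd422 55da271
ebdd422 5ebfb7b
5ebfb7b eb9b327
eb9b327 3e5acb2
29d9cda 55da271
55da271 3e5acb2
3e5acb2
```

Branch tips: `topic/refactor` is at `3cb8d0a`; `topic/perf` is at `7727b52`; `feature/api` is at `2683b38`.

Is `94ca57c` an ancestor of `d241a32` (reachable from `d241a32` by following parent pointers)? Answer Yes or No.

Yes

Ancestors of d241a32 (commits reachable by following parents): {1266e65, 2683b38, 3e5acb2, 94ca57c, d241a32, eb9b327}.
94ca57c is in that set, so it is an ancestor of d241a32.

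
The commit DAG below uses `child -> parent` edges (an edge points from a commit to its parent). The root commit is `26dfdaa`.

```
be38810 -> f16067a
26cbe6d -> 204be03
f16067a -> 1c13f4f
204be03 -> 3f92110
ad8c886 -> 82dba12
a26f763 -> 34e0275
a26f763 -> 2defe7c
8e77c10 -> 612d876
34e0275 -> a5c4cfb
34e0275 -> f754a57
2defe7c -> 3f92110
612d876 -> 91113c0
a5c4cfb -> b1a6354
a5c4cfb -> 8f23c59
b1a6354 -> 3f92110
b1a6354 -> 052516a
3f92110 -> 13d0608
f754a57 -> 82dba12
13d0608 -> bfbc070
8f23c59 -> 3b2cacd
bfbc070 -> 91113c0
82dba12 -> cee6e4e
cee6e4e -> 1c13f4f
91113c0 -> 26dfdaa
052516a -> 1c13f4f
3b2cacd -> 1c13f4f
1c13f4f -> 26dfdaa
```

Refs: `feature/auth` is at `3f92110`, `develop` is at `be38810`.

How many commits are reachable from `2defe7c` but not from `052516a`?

Reachable from 2defe7c: {13d0608, 26dfdaa, 2defe7c, 3f92110, 91113c0, bfbc070}.
Reachable from 052516a: {052516a, 1c13f4f, 26dfdaa}.
In 2defe7c's history but not 052516a's: {13d0608, 2defe7c, 3f92110, 91113c0, bfbc070} — 5 commits.

5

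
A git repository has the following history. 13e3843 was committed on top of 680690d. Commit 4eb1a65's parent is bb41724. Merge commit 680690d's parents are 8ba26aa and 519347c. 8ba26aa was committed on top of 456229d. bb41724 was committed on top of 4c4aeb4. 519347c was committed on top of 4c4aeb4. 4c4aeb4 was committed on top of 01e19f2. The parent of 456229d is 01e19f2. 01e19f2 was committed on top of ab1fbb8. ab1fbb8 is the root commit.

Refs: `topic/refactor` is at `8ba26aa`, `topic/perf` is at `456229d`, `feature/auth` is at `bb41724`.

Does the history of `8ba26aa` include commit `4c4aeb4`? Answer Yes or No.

Ancestors of 8ba26aa: {01e19f2, 456229d, 8ba26aa, ab1fbb8}.
4c4aeb4 is not in that set, so it is not an ancestor of 8ba26aa.

No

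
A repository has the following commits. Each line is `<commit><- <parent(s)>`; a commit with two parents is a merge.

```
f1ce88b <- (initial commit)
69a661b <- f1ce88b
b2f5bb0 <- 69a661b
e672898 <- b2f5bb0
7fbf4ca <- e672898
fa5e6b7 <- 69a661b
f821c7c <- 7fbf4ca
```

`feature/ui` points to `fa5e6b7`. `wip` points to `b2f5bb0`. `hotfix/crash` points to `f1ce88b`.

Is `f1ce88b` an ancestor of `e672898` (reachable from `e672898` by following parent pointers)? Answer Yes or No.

Ancestors of e672898 (commits reachable by following parents): {69a661b, b2f5bb0, e672898, f1ce88b}.
f1ce88b is in that set, so it is an ancestor of e672898.

Yes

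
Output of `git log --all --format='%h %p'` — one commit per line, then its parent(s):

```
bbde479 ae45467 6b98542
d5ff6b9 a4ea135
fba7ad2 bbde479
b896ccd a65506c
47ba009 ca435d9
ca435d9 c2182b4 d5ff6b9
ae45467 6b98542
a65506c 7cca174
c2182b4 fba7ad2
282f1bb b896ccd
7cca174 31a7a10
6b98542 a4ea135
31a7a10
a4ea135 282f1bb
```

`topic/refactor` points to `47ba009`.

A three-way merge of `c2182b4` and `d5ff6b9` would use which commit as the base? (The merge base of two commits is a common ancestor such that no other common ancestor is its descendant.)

a4ea135

Ancestors of c2182b4: {282f1bb, 31a7a10, 6b98542, 7cca174, a4ea135, a65506c, ae45467, b896ccd, bbde479, c2182b4, fba7ad2}.
Ancestors of d5ff6b9: {282f1bb, 31a7a10, 7cca174, a4ea135, a65506c, b896ccd, d5ff6b9}.
Common ancestors: {282f1bb, 31a7a10, 7cca174, a4ea135, a65506c, b896ccd}.
Among these, a4ea135 is not an ancestor of any other common ancestor — it is the merge base.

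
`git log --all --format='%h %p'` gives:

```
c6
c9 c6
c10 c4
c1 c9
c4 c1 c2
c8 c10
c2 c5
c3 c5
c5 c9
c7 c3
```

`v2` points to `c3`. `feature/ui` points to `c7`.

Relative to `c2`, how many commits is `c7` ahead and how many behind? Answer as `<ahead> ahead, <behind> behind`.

2 ahead, 1 behind

Reachable from c7: {c3, c5, c6, c7, c9}.
Reachable from c2: {c2, c5, c6, c9}.
Only in c7's history (ahead): {c3, c7} — 2.
Only in c2's history (behind): {c2} — 1.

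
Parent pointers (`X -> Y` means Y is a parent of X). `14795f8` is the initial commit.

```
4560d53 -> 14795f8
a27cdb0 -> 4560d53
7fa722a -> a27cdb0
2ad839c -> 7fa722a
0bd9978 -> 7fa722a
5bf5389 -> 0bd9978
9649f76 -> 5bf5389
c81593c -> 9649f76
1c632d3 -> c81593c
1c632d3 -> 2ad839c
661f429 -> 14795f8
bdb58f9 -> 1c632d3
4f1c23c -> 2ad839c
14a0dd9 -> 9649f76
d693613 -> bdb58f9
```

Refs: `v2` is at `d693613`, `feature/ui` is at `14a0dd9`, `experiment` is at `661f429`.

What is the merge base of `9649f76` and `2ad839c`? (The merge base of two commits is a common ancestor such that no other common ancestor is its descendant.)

7fa722a

Ancestors of 9649f76: {0bd9978, 14795f8, 4560d53, 5bf5389, 7fa722a, 9649f76, a27cdb0}.
Ancestors of 2ad839c: {14795f8, 2ad839c, 4560d53, 7fa722a, a27cdb0}.
Common ancestors: {14795f8, 4560d53, 7fa722a, a27cdb0}.
Among these, 7fa722a is not an ancestor of any other common ancestor — it is the merge base.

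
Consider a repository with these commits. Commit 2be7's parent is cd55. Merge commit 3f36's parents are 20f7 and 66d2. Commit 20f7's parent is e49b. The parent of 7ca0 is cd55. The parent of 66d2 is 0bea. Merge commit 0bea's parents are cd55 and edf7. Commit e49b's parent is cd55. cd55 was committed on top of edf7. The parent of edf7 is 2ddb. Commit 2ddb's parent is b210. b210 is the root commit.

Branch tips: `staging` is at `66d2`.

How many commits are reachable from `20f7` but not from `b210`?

5

Reachable from 20f7: {20f7, 2ddb, b210, cd55, e49b, edf7}.
Reachable from b210: {b210}.
In 20f7's history but not b210's: {20f7, 2ddb, cd55, e49b, edf7} — 5 commits.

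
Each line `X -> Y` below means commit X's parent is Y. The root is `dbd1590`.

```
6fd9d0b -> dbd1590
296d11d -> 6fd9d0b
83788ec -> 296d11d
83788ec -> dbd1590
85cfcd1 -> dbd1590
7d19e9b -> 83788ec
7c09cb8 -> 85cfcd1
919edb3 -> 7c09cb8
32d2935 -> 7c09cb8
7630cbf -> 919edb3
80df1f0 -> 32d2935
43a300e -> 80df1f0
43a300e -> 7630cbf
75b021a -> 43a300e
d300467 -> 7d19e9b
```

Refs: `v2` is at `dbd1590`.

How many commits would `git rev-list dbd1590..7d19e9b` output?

Reachable from 7d19e9b: {296d11d, 6fd9d0b, 7d19e9b, 83788ec, dbd1590}.
Reachable from dbd1590: {dbd1590}.
In 7d19e9b's history but not dbd1590's: {296d11d, 6fd9d0b, 7d19e9b, 83788ec} — 4 commits.

4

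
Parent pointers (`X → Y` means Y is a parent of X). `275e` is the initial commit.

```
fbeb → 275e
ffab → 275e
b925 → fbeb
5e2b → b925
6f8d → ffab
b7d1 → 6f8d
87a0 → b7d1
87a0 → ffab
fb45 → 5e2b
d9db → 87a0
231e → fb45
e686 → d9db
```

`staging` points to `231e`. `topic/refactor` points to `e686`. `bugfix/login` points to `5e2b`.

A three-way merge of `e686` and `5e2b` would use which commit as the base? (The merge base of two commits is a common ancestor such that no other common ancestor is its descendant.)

275e

Ancestors of e686: {275e, 6f8d, 87a0, b7d1, d9db, e686, ffab}.
Ancestors of 5e2b: {275e, 5e2b, b925, fbeb}.
Common ancestors: {275e}.
The only common ancestor is 275e, so it is the merge base.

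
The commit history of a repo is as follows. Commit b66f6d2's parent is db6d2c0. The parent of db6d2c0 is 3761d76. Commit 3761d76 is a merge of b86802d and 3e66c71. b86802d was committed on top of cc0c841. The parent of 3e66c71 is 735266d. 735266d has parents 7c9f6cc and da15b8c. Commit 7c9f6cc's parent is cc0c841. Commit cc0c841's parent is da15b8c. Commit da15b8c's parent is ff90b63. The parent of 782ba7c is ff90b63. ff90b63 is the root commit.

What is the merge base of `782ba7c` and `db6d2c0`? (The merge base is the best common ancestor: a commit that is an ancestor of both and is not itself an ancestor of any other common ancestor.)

Ancestors of 782ba7c: {782ba7c, ff90b63}.
Ancestors of db6d2c0: {3761d76, 3e66c71, 735266d, 7c9f6cc, b86802d, cc0c841, da15b8c, db6d2c0, ff90b63}.
Common ancestors: {ff90b63}.
The only common ancestor is ff90b63, so it is the merge base.

ff90b63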